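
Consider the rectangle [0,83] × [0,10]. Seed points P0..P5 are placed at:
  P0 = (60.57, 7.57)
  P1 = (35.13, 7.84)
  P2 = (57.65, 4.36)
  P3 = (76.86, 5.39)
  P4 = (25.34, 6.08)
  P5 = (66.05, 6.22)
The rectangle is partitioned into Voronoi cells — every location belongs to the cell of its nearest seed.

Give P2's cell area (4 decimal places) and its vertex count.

Area of P2's cell: 135.5204 (5 vertices)

1. box [0,83]×[0,10]: [(0, 0) (83, 0) (83, 10) (0, 10)]
2. ⊥bis P2·P0 via (59.11,5.965): [(0, 0) (65.6674, 0) (54.6743, 10) (0, 10)]  |A|=601.7084
3. ⊥bis P2·P1 via (46.39,6.1): [(45.4474, 0) (65.6674, 0) (54.6743, 10) (46.9927, 10)]  |A|=139.5082
4. ⊥bis P2·P3 via (67.255,4.875): [(45.4474, 0) (65.6674, 0) (54.6743, 10) (46.9927, 10)]  |A|=139.5082
5. ⊥bis P2·P4 via (41.495,5.22): [(45.4474, 0) (65.6674, 0) (54.6743, 10) (46.9927, 10)]  |A|=139.5082
6. ⊥bis P2·P5 via (61.85,5.29): [(45.4474, 0) (63.0214, 0) (62.3539, 3.0141) (54.6743, 10) (46.9927, 10)]  |A|=135.5204
7. canonical 5-gon: [(45.4474, 0) (63.0214, 0) (62.3539, 3.0141) (54.6743, 10) (46.9927, 10)]
8. shoelace: 135.5204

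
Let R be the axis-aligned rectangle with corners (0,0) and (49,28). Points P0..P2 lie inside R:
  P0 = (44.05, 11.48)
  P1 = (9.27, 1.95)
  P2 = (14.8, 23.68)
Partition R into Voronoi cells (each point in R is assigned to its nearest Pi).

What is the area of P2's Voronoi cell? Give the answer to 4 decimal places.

Area of P2's cell: 473.5870

1. box [0,49]×[0,28]: [(0, 0) (49, 0) (49, 28) (0, 28)]
2. ⊥bis P2·P0 via (29.425,17.58): [(0, 0) (22.0925, 0) (33.7711, 28) (0, 28)]  |A|=782.0905
3. ⊥bis P2·P1 via (12.035,12.815): [(0, 15.8777) (25.9595, 9.2714) (33.7711, 28) (0, 28)]  |A|=473.587
4. canonical 4-gon: [(0, 15.8777) (25.9595, 9.2714) (33.7711, 28) (0, 28)]
5. shoelace: 473.587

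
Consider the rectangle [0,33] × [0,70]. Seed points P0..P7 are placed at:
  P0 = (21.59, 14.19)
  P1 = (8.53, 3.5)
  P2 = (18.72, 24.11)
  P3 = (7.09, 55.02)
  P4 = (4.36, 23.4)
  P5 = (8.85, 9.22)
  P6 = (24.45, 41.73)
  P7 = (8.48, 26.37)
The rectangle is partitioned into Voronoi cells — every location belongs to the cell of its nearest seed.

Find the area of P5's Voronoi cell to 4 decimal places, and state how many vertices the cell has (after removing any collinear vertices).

1. box [0,33]×[0,70]: [(0, 0) (33, 0) (33, 70) (0, 70)]
2. ⊥bis P5·P0 via (15.22,11.705): [(0, 50.7196) (0, 0) (19.7862, 0)]  |A|=501.7755
3. ⊥bis P5·P1 via (8.69,6.36): [(17.4974, 5.8673) (0, 50.7196) (0, 6.8462)]  |A|=383.835
4. ⊥bis P5·P2 via (13.785,16.665): [(17.4974, 5.8673) (13.1107, 17.112) (0, 25.8025) (0, 6.8462)]  |A|=220.4948
5. ⊥bis P5·P3 via (7.97,32.12): [(17.4974, 5.8673) (13.1107, 17.112) (0, 25.8025) (0, 6.8462)]  |A|=220.4948
6. ⊥bis P5·P4 via (6.605,16.31): [(17.4974, 5.8673) (13.1107, 17.112) (11.8264, 17.9633) (0, 14.2186) (0, 6.8462)]  |A|=151.9967
7. ⊥bis P5·P6 via (16.65,25.475): [(17.4974, 5.8673) (13.1107, 17.112) (11.8264, 17.9633) (0, 14.2186) (0, 6.8462)]  |A|=151.9967
8. ⊥bis P5·P7 via (8.665,17.795): [(17.4974, 5.8673) (13.1107, 17.112) (11.9726, 17.8664) (11.4871, 17.8559) (0, 14.2186) (0, 6.8462)]  |A|=151.9724
9. canonical 6-gon: [(17.4974, 5.8673) (13.1107, 17.112) (11.9726, 17.8664) (11.4871, 17.8559) (0, 14.2186) (0, 6.8462)]
10. shoelace: 151.9724

Area of P5's cell: 151.9724 (6 vertices)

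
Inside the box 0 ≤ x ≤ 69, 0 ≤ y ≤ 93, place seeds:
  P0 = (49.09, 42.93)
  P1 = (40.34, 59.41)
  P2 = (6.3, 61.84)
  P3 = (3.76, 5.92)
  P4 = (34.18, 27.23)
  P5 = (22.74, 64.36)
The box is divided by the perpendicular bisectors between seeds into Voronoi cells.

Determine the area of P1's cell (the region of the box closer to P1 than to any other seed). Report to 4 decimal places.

1. box [0,69]×[0,93]: [(0, 0) (69, 0) (69, 93) (0, 93)]
2. ⊥bis P1·P0 via (44.715,51.17): [(0, 27.4287) (69, 64.064) (69, 93) (0, 93)]  |A|=3260.4997
3. ⊥bis P1·P2 via (23.32,60.625): [(21.7756, 38.9904) (69, 64.064) (69, 93) (25.6311, 93)]  |A|=1854.4095
4. ⊥bis P1·P3 via (22.05,32.665): [(21.7756, 38.9904) (69, 64.064) (69, 93) (25.6311, 93)]  |A|=1854.4095
5. ⊥bis P1·P4 via (37.26,43.32): [(22.2892, 46.1858) (31.8725, 44.3513) (69, 64.064) (69, 93) (25.6311, 93)]  |A|=1819.461
6. ⊥bis P1·P5 via (31.54,61.885): [(26.8776, 45.3074) (31.8725, 44.3513) (69, 64.064) (69, 93) (40.2911, 93)]  |A|=1361.0084
7. canonical 5-gon: [(26.8776, 45.3074) (31.8725, 44.3513) (69, 64.064) (69, 93) (40.2911, 93)]
8. shoelace: 1361.0084

Area of P1's cell: 1361.0084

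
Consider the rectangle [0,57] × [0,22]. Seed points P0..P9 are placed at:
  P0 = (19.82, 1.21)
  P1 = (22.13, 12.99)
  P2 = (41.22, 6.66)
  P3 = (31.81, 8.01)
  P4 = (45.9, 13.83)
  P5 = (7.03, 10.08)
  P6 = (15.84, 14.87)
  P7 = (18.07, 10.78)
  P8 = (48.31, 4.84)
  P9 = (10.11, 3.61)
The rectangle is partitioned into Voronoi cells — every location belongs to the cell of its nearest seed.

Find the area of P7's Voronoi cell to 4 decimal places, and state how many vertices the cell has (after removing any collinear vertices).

Area of P7's cell: 52.5803 (5 vertices)

1. box [0,57]×[0,22]: [(0, 0) (57, 0) (57, 22) (0, 22)]
2. ⊥bis P7·P0 via (18.945,5.995): [(0, 2.5307) (57, 12.9539) (57, 22) (0, 22)]  |A|=812.6913
3. ⊥bis P7·P1 via (20.1,11.885): [(0, 2.5307) (22.9113, 6.7203) (14.5941, 22) (0, 22)]  |A|=334.5307
4. ⊥bis P7·P2 via (29.645,8.72): [(0, 2.5307) (22.9113, 6.7203) (14.5941, 22) (0, 22)]  |A|=334.5307
5. ⊥bis P7·P3 via (24.94,9.395): [(0, 2.5307) (22.9113, 6.7203) (14.5941, 22) (0, 22)]  |A|=334.5307
6. ⊥bis P7·P4 via (31.985,12.305): [(0, 2.5307) (22.9113, 6.7203) (14.5941, 22) (0, 22)]  |A|=334.5307
7. ⊥bis P7·P5 via (12.55,10.43): [(12.9013, 4.8898) (22.9113, 6.7203) (14.5941, 22) (11.8164, 22)]  |A|=107.8507
8. ⊥bis P7·P6 via (16.955,12.825): [(12.5504, 10.4235) (12.9013, 4.8898) (22.9113, 6.7203) (18.9857, 13.9322)]  |A|=58.1093
9. ⊥bis P7·P8 via (33.19,7.81): [(12.5504, 10.4235) (12.9013, 4.8898) (22.9113, 6.7203) (18.9857, 13.9322)]  |A|=58.1093
10. ⊥bis P7·P9 via (14.09,7.195): [(12.5504, 10.4235) (12.654, 8.7892) (15.7046, 5.4025) (22.9113, 6.7203) (18.9857, 13.9322)]  |A|=52.5803
11. canonical 5-gon: [(12.5504, 10.4235) (12.654, 8.7892) (15.7046, 5.4025) (22.9113, 6.7203) (18.9857, 13.9322)]
12. shoelace: 52.5803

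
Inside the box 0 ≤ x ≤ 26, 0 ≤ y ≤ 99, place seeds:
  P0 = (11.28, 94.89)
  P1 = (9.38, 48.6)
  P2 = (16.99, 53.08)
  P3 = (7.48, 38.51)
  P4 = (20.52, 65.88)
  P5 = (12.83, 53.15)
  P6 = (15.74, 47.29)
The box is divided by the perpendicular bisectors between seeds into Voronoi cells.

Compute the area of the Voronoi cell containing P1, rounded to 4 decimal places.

Area of P1's cell: 130.4548

1. box [0,26]×[0,99]: [(0, 0) (26, 0) (26, 99) (0, 99)]
2. ⊥bis P1·P0 via (10.33,71.745): [(0, 72.169) (0, 0) (26, 0) (26, 71.1018)]  |A|=1862.5206
3. ⊥bis P1·P2 via (13.185,50.84): [(0.6442, 72.1426) (0, 72.169) (0, 0) (26, 0) (26, 29.0717)]  |A|=1329.6666
4. ⊥bis P1·P3 via (8.43,43.555): [(18.6012, 41.6397) (0.6442, 72.1426) (0, 72.169) (0, 45.1424)]  |A|=260.9511
5. ⊥bis P1·P4 via (14.95,57.24): [(18.6012, 41.6397) (6.0332, 62.9884) (0, 66.8779) (0, 45.1424)]  |A|=242.1126
6. ⊥bis P1·P5 via (11.105,50.875): [(18.6012, 41.6397) (14.8248, 48.0545) (0, 59.2953) (0, 45.1424)]  |A|=157.9543
7. ⊥bis P1·P6 via (12.56,47.945): [(11.5353, 42.9703) (12.8854, 49.525) (0, 59.2953) (0, 45.1424)]  |A|=130.4548
8. canonical 4-gon: [(11.5353, 42.9703) (12.8854, 49.525) (0, 59.2953) (0, 45.1424)]
9. shoelace: 130.4548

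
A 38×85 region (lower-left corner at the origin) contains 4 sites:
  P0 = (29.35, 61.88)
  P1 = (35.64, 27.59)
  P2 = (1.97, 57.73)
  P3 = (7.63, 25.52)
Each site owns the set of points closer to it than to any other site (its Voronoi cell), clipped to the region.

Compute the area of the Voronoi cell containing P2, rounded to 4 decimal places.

Area of P2's cell: 642.3518

1. box [0,38]×[0,85]: [(0, 0) (38, 0) (38, 85) (0, 85)]
2. ⊥bis P2·P0 via (15.66,59.805): [(0, 0) (24.7247, 0) (11.8412, 85) (0, 85)]  |A|=1554.0488
3. ⊥bis P2·P1 via (18.805,42.66): [(0, 21.6526) (18.3378, 42.1381) (11.8412, 85) (0, 85)]  |A|=834.5939
4. ⊥bis P2·P3 via (4.8,41.625): [(0, 40.7815) (18.0623, 43.9555) (11.8412, 85) (0, 85)]  |A|=642.3518
5. canonical 4-gon: [(0, 40.7815) (18.0623, 43.9555) (11.8412, 85) (0, 85)]
6. shoelace: 642.3518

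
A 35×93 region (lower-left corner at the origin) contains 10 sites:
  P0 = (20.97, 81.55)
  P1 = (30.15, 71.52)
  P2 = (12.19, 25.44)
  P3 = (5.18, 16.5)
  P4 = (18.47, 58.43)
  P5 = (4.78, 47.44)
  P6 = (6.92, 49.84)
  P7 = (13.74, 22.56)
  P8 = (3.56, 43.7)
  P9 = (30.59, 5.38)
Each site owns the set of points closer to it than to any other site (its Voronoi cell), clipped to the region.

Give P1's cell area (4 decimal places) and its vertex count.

Area of P1's cell: 244.6364 (3 vertices)

1. box [0,35]×[0,93]: [(0, 0) (35, 0) (35, 93) (0, 93)]
2. ⊥bis P1·P0 via (25.56,76.535): [(0, 53.1411) (0, 0) (35, 0) (35, 85.175)]  |A|=2420.5318
3. ⊥bis P1·P2 via (21.17,48.48): [(2.751, 55.6589) (35, 43.0897) (35, 85.175)]  |A|=678.6056
4. ⊥bis P1·P3 via (17.665,44.01): [(2.751, 55.6589) (35, 43.0897) (35, 85.175)]  |A|=678.6056
5. ⊥bis P1·P4 via (24.31,64.975): [(18.5475, 70.1168) (35, 55.4365) (35, 85.175)]  |A|=244.6364
6. ⊥bis P1·P5 via (17.465,59.48): [(18.5475, 70.1168) (35, 55.4365) (35, 85.175)]  |A|=244.6364
7. ⊥bis P1·P6 via (18.535,60.68): [(18.5475, 70.1168) (35, 55.4365) (35, 85.175)]  |A|=244.6364
8. ⊥bis P1·P7 via (21.945,47.04): [(18.5475, 70.1168) (35, 55.4365) (35, 85.175)]  |A|=244.6364
9. ⊥bis P1·P8 via (16.855,57.61): [(18.5475, 70.1168) (35, 55.4365) (35, 85.175)]  |A|=244.6364
10. ⊥bis P1·P9 via (30.37,38.45): [(18.5475, 70.1168) (35, 55.4365) (35, 85.175)]  |A|=244.6364
11. canonical 3-gon: [(18.5475, 70.1168) (35, 55.4365) (35, 85.175)]
12. shoelace: 244.6364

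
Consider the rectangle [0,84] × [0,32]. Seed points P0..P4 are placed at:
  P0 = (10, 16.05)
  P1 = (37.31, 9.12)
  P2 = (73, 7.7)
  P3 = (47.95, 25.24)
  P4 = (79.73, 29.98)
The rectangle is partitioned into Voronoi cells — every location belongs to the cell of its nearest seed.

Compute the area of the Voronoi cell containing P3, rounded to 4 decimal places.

Area of P3's cell: 537.4317

1. box [0,84]×[0,32]: [(0, 0) (84, 0) (84, 32) (0, 32)]
2. ⊥bis P3·P0 via (28.975,20.645): [(33.9744, 0) (84, 0) (84, 32) (26.2253, 32)]  |A|=1724.8052
3. ⊥bis P3·P1 via (42.63,17.18): [(27.3759, 27.2485) (68.6583, 0) (84, 0) (84, 32) (26.2253, 32)]  |A|=1252.2632
4. ⊥bis P3·P2 via (60.475,16.47): [(27.3759, 27.2485) (55.1745, 8.9) (71.3491, 32) (26.2253, 32)]  |A|=576.6669
5. ⊥bis P3·P4 via (63.84,27.61): [(27.3759, 27.2485) (55.1745, 8.9) (64.6188, 22.3881) (63.1852, 32) (26.2253, 32)]  |A|=537.4317
6. canonical 5-gon: [(27.3759, 27.2485) (55.1745, 8.9) (64.6188, 22.3881) (63.1852, 32) (26.2253, 32)]
7. shoelace: 537.4317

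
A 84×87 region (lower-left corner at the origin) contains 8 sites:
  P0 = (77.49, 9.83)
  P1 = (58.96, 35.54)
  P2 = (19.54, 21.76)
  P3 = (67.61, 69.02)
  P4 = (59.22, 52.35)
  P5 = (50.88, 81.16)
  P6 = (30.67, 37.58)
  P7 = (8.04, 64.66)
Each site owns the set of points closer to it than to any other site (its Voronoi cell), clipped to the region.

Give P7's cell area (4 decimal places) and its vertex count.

Area of P7's cell: 1140.2227 (5 vertices)

1. box [0,84]×[0,87]: [(0, 0) (84, 0) (84, 87) (0, 87)]
2. ⊥bis P7·P0 via (42.765,37.245): [(0, 0) (13.3605, 0) (82.046, 87) (0, 87)]  |A|=4150.183
3. ⊥bis P7·P1 via (33.5,50.1): [(0, 0) (4.8489, 0) (54.6023, 87) (0, 87)]  |A|=2586.128
4. ⊥bis P7·P2 via (13.79,43.21): [(0, 39.5134) (32.415, 48.2027) (54.6023, 87) (0, 87)]  |A|=1828.8492
5. ⊥bis P7·P3 via (37.825,66.84): [(0, 39.5134) (32.415, 48.2027) (38.4205, 58.7041) (36.3495, 87) (0, 87)]  |A|=1570.6091
6. ⊥bis P7·P4 via (33.63,58.505): [(0, 39.5134) (31.065, 47.8408) (37.314, 73.8216) (36.3495, 87) (0, 87)]  |A|=1502.9993
7. ⊥bis P7·P5 via (29.46,72.91): [(0, 39.5134) (31.065, 47.8408) (34.1598, 60.7076) (24.0332, 87) (0, 87)]  |A|=1313.979
8. ⊥bis P7·P6 via (19.355,51.12): [(0, 39.5134) (8.0475, 41.6706) (33.3485, 62.814) (24.0332, 87) (0, 87)]  |A|=1140.2227
9. canonical 5-gon: [(0, 39.5134) (8.0475, 41.6706) (33.3485, 62.814) (24.0332, 87) (0, 87)]
10. shoelace: 1140.2227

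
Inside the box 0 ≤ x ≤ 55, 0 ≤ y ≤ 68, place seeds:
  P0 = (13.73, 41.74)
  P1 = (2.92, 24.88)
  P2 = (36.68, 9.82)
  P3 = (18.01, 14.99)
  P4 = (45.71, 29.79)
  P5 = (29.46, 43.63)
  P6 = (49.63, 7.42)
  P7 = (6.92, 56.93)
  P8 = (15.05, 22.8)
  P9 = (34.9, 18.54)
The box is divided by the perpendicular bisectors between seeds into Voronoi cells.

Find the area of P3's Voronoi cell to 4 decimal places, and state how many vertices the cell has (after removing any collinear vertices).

1. box [0,55]×[0,68]: [(0, 0) (55, 0) (55, 68) (0, 68)]
2. ⊥bis P3·P0 via (15.87,28.365): [(0, 25.8258) (0, 0) (55, 0) (55, 34.6258)]  |A|=1662.419
3. ⊥bis P3·P1 via (10.465,19.935): [(16.0041, 28.3865) (0, 3.9677) (0, 0) (55, 0) (55, 34.6258)]  |A|=1487.5093
4. ⊥bis P3·P2 via (27.345,12.405): [(32.5014, 31.026) (16.0041, 28.3865) (0, 3.9677) (0, 0) (23.9099, 0)]  |A|=615.6923
5. ⊥bis P3·P4 via (31.86,22.39): [(30.7074, 24.5473) (27.6597, 30.2514) (16.0041, 28.3865) (0, 3.9677) (0, 0) (23.9099, 0)]  |A|=600.703
6. ⊥bis P3·P5 via (23.735,29.31): [(30.7074, 24.5473) (29.3654, 27.059) (23.1751, 29.5338) (16.0041, 28.3865) (0, 3.9677) (0, 0) (23.9099, 0)]  |A|=592.933
7. ⊥bis P3·P6 via (33.82,11.205): [(30.7074, 24.5473) (29.3654, 27.059) (23.1751, 29.5338) (16.0041, 28.3865) (0, 3.9677) (0, 0) (23.9099, 0)]  |A|=592.933
8. ⊥bis P3·P7 via (12.465,35.96): [(30.7074, 24.5473) (29.3654, 27.059) (23.1751, 29.5338) (16.0041, 28.3865) (0, 3.9677) (0, 0) (23.9099, 0)]  |A|=592.933
9. ⊥bis P3·P8 via (16.53,18.895): [(30.621, 24.2355) (7.5537, 15.493) (0, 3.9677) (0, 0) (23.9099, 0)]  |A|=450.3911
10. ⊥bis P3·P9 via (26.455,16.765): [(27.36, 12.4592) (25.3081, 22.2219) (7.5537, 15.493) (0, 3.9677) (0, 0) (23.9099, 0)]  |A|=422.3905
11. canonical 6-gon: [(27.36, 12.4592) (25.3081, 22.2219) (7.5537, 15.493) (0, 3.9677) (0, 0) (23.9099, 0)]
12. shoelace: 422.3905

Area of P3's cell: 422.3905 (6 vertices)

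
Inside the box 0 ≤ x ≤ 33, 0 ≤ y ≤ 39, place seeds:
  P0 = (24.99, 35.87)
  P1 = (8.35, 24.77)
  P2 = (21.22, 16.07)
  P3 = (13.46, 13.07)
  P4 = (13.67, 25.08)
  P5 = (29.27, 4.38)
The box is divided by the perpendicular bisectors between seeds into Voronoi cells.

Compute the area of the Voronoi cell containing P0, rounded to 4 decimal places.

1. box [0,33]×[0,39]: [(0, 0) (33, 0) (33, 39) (0, 39)]
2. ⊥bis P0·P1 via (16.67,30.32): [(33, 5.8397) (33, 39) (10.8799, 39)]  |A|=366.7552
3. ⊥bis P0·P2 via (23.105,25.97): [(19.0577, 26.7406) (33, 24.086) (33, 39) (10.8799, 39)]  |A|=239.5578
4. ⊥bis P0·P3 via (19.225,24.47): [(19.0577, 26.7406) (33, 24.086) (33, 39) (10.8799, 39)]  |A|=239.5578
5. ⊥bis P0·P4 via (19.33,30.475): [(23.7392, 25.8493) (33, 24.086) (33, 39) (11.2041, 39)]  |A|=212.3742
6. ⊥bis P0·P5 via (27.13,20.125): [(23.7392, 25.8493) (33, 24.086) (33, 39) (11.2041, 39)]  |A|=212.3742
7. canonical 4-gon: [(23.7392, 25.8493) (33, 24.086) (33, 39) (11.2041, 39)]
8. shoelace: 212.3742

Area of P0's cell: 212.3742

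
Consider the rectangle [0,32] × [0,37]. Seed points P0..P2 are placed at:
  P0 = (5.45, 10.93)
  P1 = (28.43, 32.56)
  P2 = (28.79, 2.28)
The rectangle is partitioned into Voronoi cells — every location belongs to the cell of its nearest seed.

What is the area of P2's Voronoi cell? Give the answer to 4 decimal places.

Area of P2's cell: 245.3538

1. box [0,32]×[0,37]: [(0, 0) (32, 0) (32, 37) (0, 37)]
2. ⊥bis P2·P0 via (17.12,6.605): [(14.6721, 0) (32, 0) (32, 37) (28.3846, 37)]  |A|=387.4497
3. ⊥bis P2·P1 via (28.61,17.42): [(21.095, 17.3307) (14.6721, 0) (32, 0) (32, 17.4603)]  |A|=245.3538
4. canonical 4-gon: [(21.095, 17.3307) (14.6721, 0) (32, 0) (32, 17.4603)]
5. shoelace: 245.3538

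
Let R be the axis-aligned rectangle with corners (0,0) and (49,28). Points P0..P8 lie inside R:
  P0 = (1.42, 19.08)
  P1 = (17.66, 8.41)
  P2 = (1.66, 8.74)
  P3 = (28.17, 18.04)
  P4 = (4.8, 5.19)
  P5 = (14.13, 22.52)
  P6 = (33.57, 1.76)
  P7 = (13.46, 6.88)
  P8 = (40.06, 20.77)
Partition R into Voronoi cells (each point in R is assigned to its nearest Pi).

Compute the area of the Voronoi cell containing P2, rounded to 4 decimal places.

1. box [0,49]×[0,28]: [(0, 0) (49, 0) (49, 28) (0, 28)]
2. ⊥bis P2·P0 via (1.54,13.91): [(0, 13.8743) (0, 0) (49, 0) (49, 15.0116)]  |A|=707.7031
3. ⊥bis P2·P1 via (9.66,8.575): [(9.774, 14.1011) (0, 13.8743) (0, 0) (9.4831, 0)]  |A|=134.6648
4. ⊥bis P2·P3 via (14.915,13.39): [(9.774, 14.1011) (0, 13.8743) (0, 0) (9.4831, 0)]  |A|=134.6648
5. ⊥bis P2·P4 via (3.23,6.965): [(9.7457, 12.7281) (9.774, 14.1011) (0, 13.8743) (0, 4.108)]  |A|=54.2956
6. ⊥bis P2·P5 via (7.895,15.63): [(9.7457, 12.7281) (9.7705, 13.9328) (9.5892, 14.0968) (0, 13.8743) (0, 4.108)]  |A|=54.28
7. ⊥bis P2·P6 via (17.615,5.25): [(9.7457, 12.7281) (9.7705, 13.9328) (9.5892, 14.0968) (0, 13.8743) (0, 4.108)]  |A|=54.28
8. ⊥bis P2·P7 via (7.56,7.81): [(8.1067, 11.2785) (8.5472, 14.0726) (0, 13.8743) (0, 4.108)]  |A|=51.4833
9. ⊥bis P2·P8 via (20.86,14.755): [(8.1067, 11.2785) (8.5472, 14.0726) (0, 13.8743) (0, 4.108)]  |A|=51.4833
10. canonical 4-gon: [(8.1067, 11.2785) (8.5472, 14.0726) (0, 13.8743) (0, 4.108)]
11. shoelace: 51.4833

Area of P2's cell: 51.4833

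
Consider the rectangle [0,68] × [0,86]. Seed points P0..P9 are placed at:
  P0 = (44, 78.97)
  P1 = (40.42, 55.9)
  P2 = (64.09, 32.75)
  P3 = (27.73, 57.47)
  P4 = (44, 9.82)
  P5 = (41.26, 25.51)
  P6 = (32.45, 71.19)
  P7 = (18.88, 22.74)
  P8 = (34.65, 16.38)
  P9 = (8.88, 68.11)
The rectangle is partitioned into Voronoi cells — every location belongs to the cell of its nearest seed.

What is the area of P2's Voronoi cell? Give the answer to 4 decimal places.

Area of P2's cell: 583.7599

1. box [0,68]×[0,86]: [(0, 0) (68, 0) (68, 86) (0, 86)]
2. ⊥bis P2·P0 via (54.045,55.86): [(0, 32.3688) (0, 0) (68, 0) (68, 61.9257)]  |A|=3206.0119
3. ⊥bis P2·P1 via (52.255,44.325): [(8.9038, 0) (68, 0) (68, 60.4237)]  |A|=1785.4056
4. ⊥bis P2·P3 via (45.91,45.11): [(29.6916, 21.2548) (15.2412, 0) (68, 0) (68, 60.4237)]  |A|=1718.0558
5. ⊥bis P2·P4 via (54.045,21.285): [(40.9458, 32.7618) (68, 9.0584) (68, 60.4237)]  |A|=694.8228
6. ⊥bis P2·P5 via (52.675,29.13): [(48.9333, 40.9287) (55.593, 19.9288) (68, 9.0584) (68, 60.4237)]  |A|=583.7599
7. ⊥bis P2·P6 via (48.27,51.97): [(48.9333, 40.9287) (55.593, 19.9288) (68, 9.0584) (68, 60.4237)]  |A|=583.7599
8. ⊥bis P2·P7 via (41.485,27.745): [(48.9333, 40.9287) (55.593, 19.9288) (68, 9.0584) (68, 60.4237)]  |A|=583.7599
9. ⊥bis P2·P8 via (49.37,24.565): [(48.9333, 40.9287) (55.593, 19.9288) (68, 9.0584) (68, 60.4237)]  |A|=583.7599
10. ⊥bis P2·P9 via (36.485,50.43): [(48.9333, 40.9287) (55.593, 19.9288) (68, 9.0584) (68, 60.4237)]  |A|=583.7599
11. canonical 4-gon: [(48.9333, 40.9287) (55.593, 19.9288) (68, 9.0584) (68, 60.4237)]
12. shoelace: 583.7599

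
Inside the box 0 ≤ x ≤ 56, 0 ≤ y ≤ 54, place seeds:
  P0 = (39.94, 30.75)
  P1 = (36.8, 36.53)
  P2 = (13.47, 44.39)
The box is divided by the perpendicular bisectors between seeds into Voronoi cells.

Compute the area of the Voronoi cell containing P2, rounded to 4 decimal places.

Area of P2's cell: 1063.9417

1. box [0,56]×[0,54]: [(0, 0) (56, 0) (56, 54) (0, 54)]
2. ⊥bis P2·P0 via (26.705,37.57): [(0, 0) (7.3452, 0) (35.1714, 54) (0, 54)]  |A|=1147.9469
3. ⊥bis P2·P1 via (25.135,40.46): [(0, 0) (7.3452, 0) (19.3576, 23.3114) (29.6967, 54) (0, 54)]  |A|=1063.9417
4. canonical 5-gon: [(0, 0) (7.3452, 0) (19.3576, 23.3114) (29.6967, 54) (0, 54)]
5. shoelace: 1063.9417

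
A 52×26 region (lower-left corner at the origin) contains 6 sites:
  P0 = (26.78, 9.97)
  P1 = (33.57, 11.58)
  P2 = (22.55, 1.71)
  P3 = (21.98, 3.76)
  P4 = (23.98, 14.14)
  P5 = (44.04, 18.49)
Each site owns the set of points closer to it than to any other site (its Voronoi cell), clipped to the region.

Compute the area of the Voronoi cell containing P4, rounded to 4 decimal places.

1. box [0,52]×[0,26]: [(0, 0) (52, 0) (52, 26) (0, 26)]
2. ⊥bis P4·P0 via (25.38,12.055): [(0, 0) (7.4267, 0) (46.1481, 26) (0, 26)]  |A|=696.4717
3. ⊥bis P4·P1 via (28.775,12.86): [(0, 0) (7.4267, 0) (29.2546, 14.6567) (32.2827, 26) (0, 26)]  |A|=617.8315
4. ⊥bis P4·P2 via (23.265,7.925): [(0, 10.6015) (19.8196, 8.3214) (29.2546, 14.6567) (32.2827, 26) (0, 26)]  |A|=481.8729
5. ⊥bis P4·P3 via (22.98,8.95): [(0, 13.3777) (21.2517, 9.283) (29.2546, 14.6567) (32.2827, 26) (0, 26)]  |A|=441.2107
6. ⊥bis P4·P5 via (34.01,16.315): [(0, 13.3777) (21.2517, 9.283) (29.2546, 14.6567) (32.0769, 25.2293) (31.9098, 26) (0, 26)]  |A|=441.067
7. canonical 6-gon: [(0, 13.3777) (21.2517, 9.283) (29.2546, 14.6567) (32.0769, 25.2293) (31.9098, 26) (0, 26)]
8. shoelace: 441.067

Area of P4's cell: 441.0670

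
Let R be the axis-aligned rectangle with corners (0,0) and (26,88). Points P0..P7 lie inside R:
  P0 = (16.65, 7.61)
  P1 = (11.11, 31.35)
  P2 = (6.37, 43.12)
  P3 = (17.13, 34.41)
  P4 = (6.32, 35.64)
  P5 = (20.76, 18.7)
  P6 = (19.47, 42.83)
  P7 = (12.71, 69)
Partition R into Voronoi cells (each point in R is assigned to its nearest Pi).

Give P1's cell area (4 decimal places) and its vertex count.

Area of P1's cell: 186.8283 (5 vertices)

1. box [0,26]×[0,88]: [(0, 0) (26, 0) (26, 88) (0, 88)]
2. ⊥bis P1·P0 via (13.88,19.48): [(0, 16.2409) (26, 22.3083) (26, 88) (0, 88)]  |A|=1786.8593
3. ⊥bis P1·P2 via (8.74,37.235): [(0, 33.7152) (0, 16.2409) (26, 22.3083) (26, 44.1859)]  |A|=511.5744
4. ⊥bis P1·P3 via (14.12,32.88): [(11.3683, 38.2935) (0, 33.7152) (0, 16.2409) (20.1836, 20.951)]  |A|=295.1032
5. ⊥bis P1·P4 via (8.715,33.495): [(11.9636, 37.1223) (0, 23.7643) (0, 16.2409) (20.1836, 20.951)]  |A|=227.5582
6. ⊥bis P1·P5 via (15.935,25.025): [(17.5043, 26.2221) (11.9636, 37.1223) (0, 23.7643) (0, 16.2409) (6.3683, 17.727)]  |A|=186.8283
7. ⊥bis P1·P6 via (15.29,37.09): [(17.5043, 26.2221) (11.9636, 37.1223) (0, 23.7643) (0, 16.2409) (6.3683, 17.727)]  |A|=186.8283
8. ⊥bis P1·P7 via (11.91,50.175): [(17.5043, 26.2221) (11.9636, 37.1223) (0, 23.7643) (0, 16.2409) (6.3683, 17.727)]  |A|=186.8283
9. canonical 5-gon: [(17.5043, 26.2221) (11.9636, 37.1223) (0, 23.7643) (0, 16.2409) (6.3683, 17.727)]
10. shoelace: 186.8283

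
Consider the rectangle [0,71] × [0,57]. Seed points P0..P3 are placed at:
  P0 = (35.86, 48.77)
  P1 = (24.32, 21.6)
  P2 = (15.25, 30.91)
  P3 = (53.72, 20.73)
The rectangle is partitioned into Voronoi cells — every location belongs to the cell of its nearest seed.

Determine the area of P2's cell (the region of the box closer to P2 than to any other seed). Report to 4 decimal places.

1. box [0,71]×[0,57]: [(0, 0) (71, 0) (71, 57) (0, 57)]
2. ⊥bis P2·P0 via (25.555,39.84): [(0, 0) (60.0791, 0) (10.6847, 57) (0, 57)]  |A|=2016.7683
3. ⊥bis P2·P1 via (19.785,26.255): [(0, 6.98) (29.297, 35.5218) (10.6847, 57) (0, 57)]  |A|=847.4615
4. ⊥bis P2·P3 via (34.485,25.82): [(0, 6.98) (29.297, 35.5218) (10.6847, 57) (0, 57)]  |A|=847.4615
5. canonical 4-gon: [(0, 6.98) (29.297, 35.5218) (10.6847, 57) (0, 57)]
6. shoelace: 847.4615

Area of P2's cell: 847.4615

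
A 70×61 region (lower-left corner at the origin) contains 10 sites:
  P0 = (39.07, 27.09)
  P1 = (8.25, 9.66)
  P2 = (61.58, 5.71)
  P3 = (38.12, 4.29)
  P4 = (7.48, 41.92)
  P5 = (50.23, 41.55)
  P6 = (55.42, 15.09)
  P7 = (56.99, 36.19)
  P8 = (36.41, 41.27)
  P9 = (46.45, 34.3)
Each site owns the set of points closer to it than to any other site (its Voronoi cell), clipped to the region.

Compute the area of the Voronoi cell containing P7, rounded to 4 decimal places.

Area of P7's cell: 407.6238

1. box [0,70]×[0,61]: [(0, 0) (70, 0) (70, 61) (0, 61)]
2. ⊥bis P7·P0 via (48.03,31.64): [(64.0972, 0) (70, 0) (70, 61) (33.1206, 61)]  |A|=1304.8567
3. ⊥bis P7·P1 via (32.62,22.925): [(64.0972, 0) (70, 0) (70, 61) (33.1206, 61)]  |A|=1304.8567
4. ⊥bis P7·P2 via (59.285,20.95): [(53.8724, 20.1349) (70, 22.5636) (70, 61) (33.1206, 61)]  |A|=1063.4825
5. ⊥bis P7·P3 via (47.555,20.24): [(53.8724, 20.1349) (70, 22.5636) (70, 61) (33.1206, 61)]  |A|=1063.4825
6. ⊥bis P7·P4 via (32.235,39.055): [(34.4678, 58.3472) (53.8724, 20.1349) (70, 22.5636) (70, 61) (34.7748, 61)]  |A|=1061.2884
7. ⊥bis P7·P5 via (53.61,38.87): [(47.9704, 31.7574) (53.8724, 20.1349) (70, 22.5636) (70, 59.541)]  |A|=508.1866
8. ⊥bis P7·P6 via (56.205,25.64): [(47.9704, 31.7574) (50.8755, 26.0366) (70, 24.6135) (70, 59.541)]  |A|=437.3555
9. ⊥bis P7·P8 via (46.7,38.73): [(47.9704, 31.7574) (50.8755, 26.0366) (70, 24.6135) (70, 59.541)]  |A|=437.3555
10. ⊥bis P7·P9 via (51.72,35.245): [(51.5385, 36.2574) (53.405, 25.8483) (70, 24.6135) (70, 59.541)]  |A|=407.6238
11. canonical 4-gon: [(51.5385, 36.2574) (53.405, 25.8483) (70, 24.6135) (70, 59.541)]
12. shoelace: 407.6238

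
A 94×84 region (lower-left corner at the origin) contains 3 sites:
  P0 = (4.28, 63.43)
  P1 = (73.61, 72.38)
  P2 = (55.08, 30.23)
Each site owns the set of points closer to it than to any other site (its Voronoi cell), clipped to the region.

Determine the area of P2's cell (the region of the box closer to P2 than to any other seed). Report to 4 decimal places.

1. box [0,94]×[0,84]: [(0, 0) (94, 0) (94, 84) (0, 84)]
2. ⊥bis P2·P0 via (29.68,46.83): [(0, 1.416) (0, 0) (94, 0) (94, 84) (53.9722, 84)]  |A|=5667.3804
3. ⊥bis P2·P1 via (64.345,51.305): [(39.6886, 62.1444) (0, 1.416) (0, 0) (94, 0) (94, 38.2681)]  |A|=3988.0835
4. canonical 5-gon: [(39.6886, 62.1444) (0, 1.416) (0, 0) (94, 0) (94, 38.2681)]
5. shoelace: 3988.0835

Area of P2's cell: 3988.0835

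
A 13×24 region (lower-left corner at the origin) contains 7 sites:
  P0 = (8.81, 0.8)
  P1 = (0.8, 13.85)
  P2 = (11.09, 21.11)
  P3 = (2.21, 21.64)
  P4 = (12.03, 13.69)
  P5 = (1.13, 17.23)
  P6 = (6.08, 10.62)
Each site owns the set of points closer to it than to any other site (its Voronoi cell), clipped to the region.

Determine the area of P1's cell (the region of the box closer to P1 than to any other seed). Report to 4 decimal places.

Area of P1's cell: 23.4962

1. box [0,13]×[0,24]: [(0, 0) (13, 0) (13, 24) (0, 24)]
2. ⊥bis P1·P0 via (4.805,7.325): [(0, 4.3757) (13, 12.355) (13, 24) (0, 24)]  |A|=203.2501
3. ⊥bis P1·P2 via (5.945,17.48): [(0, 4.3757) (10.6001, 10.882) (1.3449, 24) (0, 24)]  |A|=112.8311
4. ⊥bis P1·P3 via (1.505,17.745): [(0, 18.0174) (0, 4.3757) (10.6001, 10.882) (6.3807, 16.8625)]  |A|=88.9451
5. ⊥bis P1·P4 via (6.415,13.77): [(0, 18.0174) (0, 4.3757) (6.3366, 8.2651) (6.4575, 16.7536) (6.3807, 16.8625)]  |A|=71.0076
6. ⊥bis P1·P5 via (0.965,15.54): [(0, 15.6342) (0, 4.3757) (6.3366, 8.2651) (6.4326, 15.0062)]  |A|=57.3817
7. ⊥bis P1·P6 via (3.44,12.235): [(5.2084, 15.1257) (0, 15.6342) (0, 6.6117)]  |A|=23.4962
8. canonical 3-gon: [(5.2084, 15.1257) (0, 15.6342) (0, 6.6117)]
9. shoelace: 23.4962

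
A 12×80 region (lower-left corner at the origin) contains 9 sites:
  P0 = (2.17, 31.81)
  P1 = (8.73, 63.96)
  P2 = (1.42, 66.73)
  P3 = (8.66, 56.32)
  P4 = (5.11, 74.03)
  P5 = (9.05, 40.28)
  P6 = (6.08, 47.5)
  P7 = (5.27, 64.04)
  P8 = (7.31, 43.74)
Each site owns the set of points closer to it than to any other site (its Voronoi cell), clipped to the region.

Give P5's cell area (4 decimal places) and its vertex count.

Area of P5's cell: 65.0087 (3 vertices)

1. box [0,12]×[0,80]: [(0, 0) (12, 0) (12, 80) (0, 80)]
2. ⊥bis P5·P0 via (5.61,36.045): [(0, 40.6019) (12, 30.8545) (12, 80) (0, 80)]  |A|=531.2615
3. ⊥bis P5·P1 via (8.89,52.12): [(0, 51.9999) (0, 40.6019) (12, 30.8545) (12, 52.162)]  |A|=196.2328
4. ⊥bis P5·P2 via (5.235,53.505): [(0.0182, 52.0001) (0, 51.9949) (0, 40.6019) (12, 30.8545) (12, 52.162)]  |A|=196.2328
5. ⊥bis P5·P3 via (8.855,48.3): [(0, 48.0847) (0, 40.6019) (12, 30.8545) (12, 48.3765)]  |A|=150.0285
6. ⊥bis P5·P4 via (7.08,57.155): [(0, 48.0847) (0, 40.6019) (12, 30.8545) (12, 48.3765)]  |A|=150.0285
7. ⊥bis P5·P6 via (7.565,43.89): [(0, 40.7781) (0, 40.6019) (12, 30.8545) (12, 45.7144)]  |A|=90.2162
8. ⊥bis P5·P7 via (7.16,52.16): [(0, 40.7781) (0, 40.6019) (12, 30.8545) (12, 45.7144)]  |A|=90.2162
9. ⊥bis P5·P8 via (8.18,42.01): [(2.0572, 38.9309) (12, 30.8545) (12, 43.931)]  |A|=65.0087
10. canonical 3-gon: [(2.0572, 38.9309) (12, 30.8545) (12, 43.931)]
11. shoelace: 65.0087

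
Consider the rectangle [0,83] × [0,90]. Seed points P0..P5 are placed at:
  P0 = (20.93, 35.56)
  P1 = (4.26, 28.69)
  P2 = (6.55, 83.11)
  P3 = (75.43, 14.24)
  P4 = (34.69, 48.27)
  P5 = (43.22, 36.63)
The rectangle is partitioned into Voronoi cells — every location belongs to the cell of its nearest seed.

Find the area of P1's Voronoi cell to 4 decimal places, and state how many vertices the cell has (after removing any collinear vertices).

Area of P1's cell: 800.7106 (4 vertices)

1. box [0,83]×[0,90]: [(0, 0) (83, 0) (83, 90) (0, 90)]
2. ⊥bis P1·P0 via (12.595,32.125): [(0, 62.6867) (0, 0) (25.8343, 0)]  |A|=809.7324
3. ⊥bis P1·P2 via (5.405,55.9): [(2.7509, 56.0117) (0, 56.1274) (0, 0) (25.8343, 0)]  |A|=800.7106
4. ⊥bis P1·P3 via (39.845,21.465): [(2.7509, 56.0117) (0, 56.1274) (0, 0) (25.8343, 0)]  |A|=800.7106
5. ⊥bis P1·P4 via (19.475,38.48): [(2.7509, 56.0117) (0, 56.1274) (0, 0) (25.8343, 0)]  |A|=800.7106
6. ⊥bis P1·P5 via (23.74,32.66): [(2.7509, 56.0117) (0, 56.1274) (0, 0) (25.8343, 0)]  |A|=800.7106
7. canonical 4-gon: [(2.7509, 56.0117) (0, 56.1274) (0, 0) (25.8343, 0)]
8. shoelace: 800.7106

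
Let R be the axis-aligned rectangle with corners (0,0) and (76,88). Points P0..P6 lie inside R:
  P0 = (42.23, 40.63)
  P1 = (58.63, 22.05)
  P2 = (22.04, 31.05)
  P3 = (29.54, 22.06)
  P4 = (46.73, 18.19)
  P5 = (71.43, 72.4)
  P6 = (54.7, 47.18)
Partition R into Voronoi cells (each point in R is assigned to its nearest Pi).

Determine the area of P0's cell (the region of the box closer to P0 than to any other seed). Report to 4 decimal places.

Area of P0's cell: 1106.2656

1. box [0,76]×[0,88]: [(0, 0) (76, 0) (76, 88) (0, 88)]
2. ⊥bis P0·P1 via (50.43,31.34): [(0, 0) (14.9241, 0) (76, 53.9099) (76, 88) (0, 88)]  |A|=5041.7027
3. ⊥bis P0·P2 via (32.135,35.84): [(39.0404, 21.2868) (76, 53.9099) (76, 88) (7.3855, 88)]  |A|=2918.7276
4. ⊥bis P0·P3 via (35.885,31.345): [(33.4919, 32.9804) (44.0863, 25.7406) (76, 53.9099) (76, 88) (7.3855, 88)]  |A|=2876.8693
5. ⊥bis P0·P4 via (44.48,29.41): [(33.4919, 32.9804) (40.0242, 28.5165) (49.3498, 30.3866) (76, 53.9099) (76, 88) (7.3855, 88)]  |A|=2860.1276
6. ⊥bis P0·P5 via (56.83,56.515): [(33.4919, 32.9804) (40.0242, 28.5165) (49.3498, 30.3866) (67.667, 46.5546) (22.5739, 88) (7.3855, 88)]  |A|=1610.9588
7. ⊥bis P0·P6 via (48.465,43.905): [(33.4919, 32.9804) (40.0242, 28.5165) (49.3498, 30.3866) (53.5967, 34.1352) (27.8515, 83.1493) (22.5739, 88) (7.3855, 88)]  |A|=1106.2656
8. canonical 7-gon: [(33.4919, 32.9804) (40.0242, 28.5165) (49.3498, 30.3866) (53.5967, 34.1352) (27.8515, 83.1493) (22.5739, 88) (7.3855, 88)]
9. shoelace: 1106.2656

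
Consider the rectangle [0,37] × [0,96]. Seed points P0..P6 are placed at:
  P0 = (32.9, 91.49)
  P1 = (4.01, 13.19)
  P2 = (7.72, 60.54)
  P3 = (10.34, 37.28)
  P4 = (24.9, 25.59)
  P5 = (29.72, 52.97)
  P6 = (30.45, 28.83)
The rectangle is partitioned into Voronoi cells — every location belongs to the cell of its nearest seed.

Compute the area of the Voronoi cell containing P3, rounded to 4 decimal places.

1. box [0,37]×[0,96]: [(0, 0) (37, 0) (37, 96) (0, 96)]
2. ⊥bis P3·P0 via (21.62,64.385): [(0, 73.3824) (0, 0) (37, 0) (37, 57.9845)]  |A|=2430.2864
3. ⊥bis P3·P1 via (7.175,25.235): [(0, 73.3824) (0, 27.1203) (37, 17.398) (37, 57.9845)]  |A|=1606.6964
4. ⊥bis P3·P2 via (9.03,48.91): [(0, 47.8929) (0, 27.1203) (37, 17.398) (37, 52.0605)]  |A|=1025.5478
5. ⊥bis P3·P4 via (17.62,31.435): [(33.8995, 51.7113) (0, 47.8929) (0, 27.1203) (11.6897, 24.0487)]  |A|=547.8828
6. ⊥bis P3·P5 via (20.03,45.125): [(24.3386, 39.8031) (16.3025, 49.7292) (0, 47.8929) (0, 27.1203) (11.6897, 24.0487)]  |A|=452.5836
7. ⊥bis P3·P6 via (20.395,33.055): [(22.0138, 36.9075) (23.6091, 40.7042) (16.3025, 49.7292) (0, 47.8929) (0, 27.1203) (11.6897, 24.0487)]  |A|=450.4799
8. canonical 6-gon: [(22.0138, 36.9075) (23.6091, 40.7042) (16.3025, 49.7292) (0, 47.8929) (0, 27.1203) (11.6897, 24.0487)]
9. shoelace: 450.4799

Area of P3's cell: 450.4799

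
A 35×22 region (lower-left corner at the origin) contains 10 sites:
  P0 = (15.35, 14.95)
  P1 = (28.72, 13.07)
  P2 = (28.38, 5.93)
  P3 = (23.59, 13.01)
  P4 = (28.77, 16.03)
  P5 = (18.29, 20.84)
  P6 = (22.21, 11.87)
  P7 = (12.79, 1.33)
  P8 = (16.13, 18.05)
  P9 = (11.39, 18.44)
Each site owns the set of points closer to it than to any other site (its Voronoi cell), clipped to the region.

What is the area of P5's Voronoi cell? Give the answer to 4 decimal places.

Area of P5's cell: 32.8497

1. box [0,35]×[0,22]: [(0, 0) (35, 0) (35, 22) (0, 22)]
2. ⊥bis P5·P0 via (16.82,17.895): [(35, 8.8204) (35, 22) (8.596, 22)]  |A|=173.9964
3. ⊥bis P5·P1 via (23.505,16.955): [(22.2034, 15.2079) (27.2634, 22) (8.596, 22)]  |A|=63.3956
4. ⊥bis P5·P2 via (23.335,13.385): [(22.2034, 15.2079) (27.2634, 22) (8.596, 22)]  |A|=63.3956
5. ⊥bis P5·P3 via (20.94,16.925): [(20.0161, 16.2996) (26.069, 20.3967) (27.2634, 22) (8.596, 22)]  |A|=55.6106
6. ⊥bis P5·P4 via (23.53,18.435): [(20.0161, 16.2996) (23.6919, 18.7877) (25.1662, 22) (8.596, 22)]  |A|=51.2976
7. ⊥bis P5·P6 via (20.25,16.355): [(20.0161, 16.2996) (23.6919, 18.7877) (25.1662, 22) (8.596, 22)]  |A|=51.2976
8. ⊥bis P5·P7 via (15.54,11.085): [(20.0161, 16.2996) (23.6919, 18.7877) (25.1662, 22) (8.596, 22)]  |A|=51.2976
9. ⊥bis P5·P8 via (17.21,19.445): [(20.6866, 16.7535) (23.6919, 18.7877) (25.1662, 22) (13.9098, 22)]  |A|=32.856
10. ⊥bis P5·P9 via (14.84,19.64): [(14.0594, 21.8842) (20.6866, 16.7535) (23.6919, 18.7877) (25.1662, 22) (14.0191, 22)]  |A|=32.8497
11. canonical 5-gon: [(14.0594, 21.8842) (20.6866, 16.7535) (23.6919, 18.7877) (25.1662, 22) (14.0191, 22)]
12. shoelace: 32.8497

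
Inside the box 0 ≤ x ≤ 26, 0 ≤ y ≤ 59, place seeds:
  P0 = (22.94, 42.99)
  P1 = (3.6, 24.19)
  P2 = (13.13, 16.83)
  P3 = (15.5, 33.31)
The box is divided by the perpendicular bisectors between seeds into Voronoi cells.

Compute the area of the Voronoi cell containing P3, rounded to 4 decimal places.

1. box [0,26]×[0,59]: [(0, 0) (26, 0) (26, 59) (0, 59)]
2. ⊥bis P3·P0 via (19.22,38.15): [(0, 52.9224) (0, 0) (26, 0) (26, 32.9389)]  |A|=1116.1972
3. ⊥bis P3·P1 via (9.55,28.75): [(0, 52.9224) (0, 41.2111) (26, 7.2856) (26, 32.9389)]  |A|=485.74
4. ⊥bis P3·P2 via (14.315,25.07): [(0, 52.9224) (0, 41.2111) (12.1294, 25.3843) (26, 23.3896) (26, 32.9389)]  |A|=374.0545
5. canonical 5-gon: [(0, 52.9224) (0, 41.2111) (12.1294, 25.3843) (26, 23.3896) (26, 32.9389)]
6. shoelace: 374.0545

Area of P3's cell: 374.0545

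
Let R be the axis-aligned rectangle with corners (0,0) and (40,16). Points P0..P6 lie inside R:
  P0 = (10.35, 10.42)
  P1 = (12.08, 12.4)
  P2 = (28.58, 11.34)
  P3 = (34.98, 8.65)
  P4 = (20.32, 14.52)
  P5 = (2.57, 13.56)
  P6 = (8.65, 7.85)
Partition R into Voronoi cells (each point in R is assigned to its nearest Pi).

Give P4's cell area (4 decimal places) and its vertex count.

1. box [0,40]×[0,16]: [(0, 0) (40, 0) (40, 16) (0, 16)]
2. ⊥bis P4·P0 via (15.335,12.47): [(20.4631, 0) (40, 0) (40, 16) (13.8833, 16)]  |A|=365.2286
3. ⊥bis P4·P1 via (16.2,13.46): [(18.3259, 5.1969) (20.4631, 0) (40, 0) (40, 16) (15.5465, 16)]  |A|=356.2449
4. ⊥bis P4·P2 via (24.45,12.93): [(18.3259, 5.1969) (19.9513, 1.2446) (25.6319, 16) (15.5465, 16)]  |A|=77.6938
5. ⊥bis P4·P3 via (27.65,11.585): [(18.3259, 5.1969) (19.9513, 1.2446) (25.6319, 16) (15.5465, 16)]  |A|=77.6938
6. ⊥bis P4·P5 via (11.445,14.04): [(18.3259, 5.1969) (19.9513, 1.2446) (25.6319, 16) (15.5465, 16)]  |A|=77.6938
7. ⊥bis P4·P6 via (14.485,11.185): [(18.3259, 5.1969) (19.3993, 2.5868) (20.0379, 1.4696) (25.6319, 16) (15.5465, 16)]  |A|=77.5736
8. canonical 5-gon: [(18.3259, 5.1969) (19.3993, 2.5868) (20.0379, 1.4696) (25.6319, 16) (15.5465, 16)]
9. shoelace: 77.5736

Area of P4's cell: 77.5736 (5 vertices)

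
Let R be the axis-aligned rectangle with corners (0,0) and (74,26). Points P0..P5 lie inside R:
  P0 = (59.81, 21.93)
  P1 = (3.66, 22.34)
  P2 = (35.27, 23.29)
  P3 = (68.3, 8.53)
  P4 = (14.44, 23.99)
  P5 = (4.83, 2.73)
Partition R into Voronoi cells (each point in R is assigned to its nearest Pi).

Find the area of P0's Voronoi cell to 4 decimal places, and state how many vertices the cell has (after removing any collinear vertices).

Area of P0's cell: 348.8711 (4 vertices)

1. box [0,74]×[0,26]: [(0, 0) (74, 0) (74, 26) (0, 26)]
2. ⊥bis P0·P1 via (31.735,22.135): [(31.5734, 0) (74, 0) (74, 26) (31.7632, 26)]  |A|=1100.6243
3. ⊥bis P0·P2 via (47.54,22.61): [(46.287, 0) (74, 0) (74, 26) (47.7279, 26)]  |A|=701.8072
4. ⊥bis P0·P3 via (64.055,15.23): [(46.5151, 4.117) (74, 21.531) (74, 26) (47.7279, 26)]  |A|=348.8711
5. ⊥bis P0·P4 via (37.125,22.96): [(46.5151, 4.117) (74, 21.531) (74, 26) (47.7279, 26)]  |A|=348.8711
6. ⊥bis P0·P5 via (32.32,12.33): [(46.5151, 4.117) (74, 21.531) (74, 26) (47.7279, 26)]  |A|=348.8711
7. canonical 4-gon: [(46.5151, 4.117) (74, 21.531) (74, 26) (47.7279, 26)]
8. shoelace: 348.8711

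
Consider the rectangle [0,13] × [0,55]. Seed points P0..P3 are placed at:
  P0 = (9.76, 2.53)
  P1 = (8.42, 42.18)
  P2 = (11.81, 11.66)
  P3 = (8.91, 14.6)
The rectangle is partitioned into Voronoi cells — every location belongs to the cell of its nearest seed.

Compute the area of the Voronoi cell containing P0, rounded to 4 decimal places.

Area of P0's cell: 100.3541

1. box [0,13]×[0,55]: [(0, 0) (13, 0) (13, 55) (0, 55)]
2. ⊥bis P0·P1 via (9.09,22.355): [(0, 22.0478) (0, 0) (13, 0) (13, 22.4871)]  |A|=289.4771
3. ⊥bis P0·P2 via (10.785,7.095): [(0, 9.5166) (0, 0) (13, 0) (13, 6.5977)]  |A|=104.7427
4. ⊥bis P0·P3 via (9.335,8.565): [(5.455, 8.2918) (0, 7.9076) (0, 0) (13, 0) (13, 6.5977)]  |A|=100.3541
5. canonical 5-gon: [(5.455, 8.2918) (0, 7.9076) (0, 0) (13, 0) (13, 6.5977)]
6. shoelace: 100.3541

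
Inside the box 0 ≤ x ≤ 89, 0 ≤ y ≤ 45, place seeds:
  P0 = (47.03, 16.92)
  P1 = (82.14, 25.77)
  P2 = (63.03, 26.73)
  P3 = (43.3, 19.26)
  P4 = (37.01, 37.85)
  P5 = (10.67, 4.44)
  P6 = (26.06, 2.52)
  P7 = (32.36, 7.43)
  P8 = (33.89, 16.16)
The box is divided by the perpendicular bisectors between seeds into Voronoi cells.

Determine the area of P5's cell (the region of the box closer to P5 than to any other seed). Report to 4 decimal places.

1. box [0,89]×[0,45]: [(0, 0) (89, 0) (89, 45) (0, 45)]
2. ⊥bis P5·P0 via (28.85,10.68): [(0, 0) (32.5157, 0) (17.0702, 45) (0, 45)]  |A|=1115.6837
3. ⊥bis P5·P1 via (46.405,15.105): [(0, 0) (32.5157, 0) (17.0702, 45) (0, 45)]  |A|=1115.6837
4. ⊥bis P5·P2 via (36.85,15.585): [(0, 0) (32.5157, 0) (17.0702, 45) (0, 45)]  |A|=1115.6837
5. ⊥bis P5·P3 via (26.985,11.85): [(0, 0) (32.3671, 0) (11.9288, 45) (0, 45)]  |A|=996.6577
6. ⊥bis P5·P4 via (23.84,21.145): [(0, 39.9401) (0, 0) (32.3671, 0) (22.1628, 22.4673)]  |A|=806.1928
7. ⊥bis P5·P6 via (18.365,3.48): [(20.8618, 23.493) (0, 39.9401) (0, 0) (17.9308, 0)]  |A|=627.2354
8. ⊥bis P5·P7 via (21.515,5.935): [(20.0222, 16.7638) (18.8791, 25.0561) (0, 39.9401) (0, 0) (17.9308, 0)]  |A|=619.9086
9. ⊥bis P5·P8 via (22.28,10.3): [(19.8231, 15.1677) (12.1572, 30.3556) (0, 39.9401) (0, 0) (17.9308, 0)]  |A|=587.4374
10. canonical 5-gon: [(19.8231, 15.1677) (12.1572, 30.3556) (0, 39.9401) (0, 0) (17.9308, 0)]
11. shoelace: 587.4374

Area of P5's cell: 587.4374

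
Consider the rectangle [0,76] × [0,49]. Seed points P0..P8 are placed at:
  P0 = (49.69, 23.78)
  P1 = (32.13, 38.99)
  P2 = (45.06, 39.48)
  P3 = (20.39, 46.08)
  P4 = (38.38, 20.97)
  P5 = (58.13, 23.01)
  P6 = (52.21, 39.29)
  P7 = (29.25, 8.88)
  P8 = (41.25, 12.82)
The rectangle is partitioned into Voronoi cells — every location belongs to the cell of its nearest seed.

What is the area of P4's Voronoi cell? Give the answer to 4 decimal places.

Area of P4's cell: 231.8273

1. box [0,76]×[0,49]: [(0, 0) (76, 0) (76, 49) (0, 49)]
2. ⊥bis P4·P0 via (44.035,22.375): [(0, 0) (49.5941, 0) (37.4199, 49) (0, 49)]  |A|=2131.8449
3. ⊥bis P4·P1 via (35.255,29.98): [(0, 17.7523) (0, 0) (49.5941, 0) (41.5989, 32.1803)]  |A|=1167.2135
4. ⊥bis P4·P2 via (41.72,30.225): [(38.8978, 31.2435) (0, 17.7523) (0, 0) (49.5941, 0) (42.1206, 30.0804)]  |A|=1164.1333
5. ⊥bis P4·P3 via (29.385,33.525): [(38.8978, 31.2435) (14.2855, 22.707) (0, 12.4722) (0, 0) (49.5941, 0) (42.1206, 30.0804)]  |A|=1126.4189
6. ⊥bis P4·P5 via (48.255,21.99): [(38.8978, 31.2435) (14.2855, 22.707) (0, 12.4722) (0, 0) (49.5941, 0) (42.1206, 30.0804)]  |A|=1126.4189
7. ⊥bis P4·P6 via (45.295,30.13): [(38.8978, 31.2435) (14.2855, 22.707) (0, 12.4722) (0, 0) (49.5941, 0) (42.1206, 30.0804)]  |A|=1126.4189
8. ⊥bis P4·P7 via (33.815,14.925): [(38.8978, 31.2435) (20.6068, 24.8995) (48.6738, 3.7041) (42.1206, 30.0804)]  |A|=321.5634
9. ⊥bis P4·P8 via (39.815,16.895): [(38.8978, 31.2435) (20.6068, 24.8995) (33.944, 14.8276) (44.9475, 18.7024) (42.1206, 30.0804)]  |A|=231.8273
10. canonical 5-gon: [(38.8978, 31.2435) (20.6068, 24.8995) (33.944, 14.8276) (44.9475, 18.7024) (42.1206, 30.0804)]
11. shoelace: 231.8273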